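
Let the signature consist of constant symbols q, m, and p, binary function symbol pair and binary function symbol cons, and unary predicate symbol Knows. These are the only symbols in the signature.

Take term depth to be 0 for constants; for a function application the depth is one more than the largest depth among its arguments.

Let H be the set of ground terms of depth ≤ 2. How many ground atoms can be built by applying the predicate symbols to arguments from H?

First count ground terms of depth ≤ 2.
If N_k denotes the number of depth-≤k ground terms, the 3 constants give N_0 = 3, and each function symbol of arity r contributes N_{k-1}^r new terms at level k: N_k = 3 + N_{k-1}^2 + N_{k-1}^2.
N_0 = 3
N_1 = 3 + 3^2 + 3^2 = 21
N_2 = 3 + 21^2 + 21^2 = 885
So |H| = 885.
For each predicate symbol, the number of ground atoms is |H| raised to its arity; summing:
  Knows: 885
Total ground atoms: 885.

885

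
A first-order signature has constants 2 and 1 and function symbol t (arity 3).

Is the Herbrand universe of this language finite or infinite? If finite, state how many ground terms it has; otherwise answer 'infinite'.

infinite

The signature has at least one function symbol (t, arity 3) and at least one constant (2).
Iterating t gives infinitely many distinct ground terms: 2, t(2, 2, 2), t(t(2, 2, 2), t(2, 2, 2), t(2, 2, 2)), ...
So the Herbrand universe is infinite.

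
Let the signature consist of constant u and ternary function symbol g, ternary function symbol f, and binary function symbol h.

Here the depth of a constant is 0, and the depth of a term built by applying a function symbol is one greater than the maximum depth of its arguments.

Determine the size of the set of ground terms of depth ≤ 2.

Let N_k = |{terms of depth ≤ k}|. Then N_0 = 1 and N_k = 1 + N_{k-1}^3 + N_{k-1}^3 + N_{k-1}^2 for k ≥ 1 (one summand per function symbol, arity giving the exponent).
N_0 = 1
N_1 = 1 + 1^3 + 1^3 + 1^2 = 4
N_2 = 1 + 4^3 + 4^3 + 4^2 = 145

145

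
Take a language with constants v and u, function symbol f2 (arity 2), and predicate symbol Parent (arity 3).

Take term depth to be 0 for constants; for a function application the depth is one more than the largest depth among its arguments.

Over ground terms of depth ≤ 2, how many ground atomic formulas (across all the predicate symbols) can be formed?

First count ground terms of depth ≤ 2.
Let N_k = |{terms of depth ≤ k}|. Then N_0 = 2 and N_k = 2 + N_{k-1}^2 for k ≥ 1 (one summand per function symbol, arity giving the exponent).
N_0 = 2
N_1 = 2 + 2^2 = 6
N_2 = 2 + 6^2 = 38
So |H| = 38.
A ground atom is a predicate applied to a tuple of terms from H, so the count is the sum over predicates of |H|^arity:
  Parent: 38^3 = 54872
Total ground atoms: 54872.

54872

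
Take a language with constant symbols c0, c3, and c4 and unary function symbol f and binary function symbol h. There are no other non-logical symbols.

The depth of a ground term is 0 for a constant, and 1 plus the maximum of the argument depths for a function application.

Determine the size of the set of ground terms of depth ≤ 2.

243

If N_k denotes the number of depth-≤k ground terms, the 3 constants give N_0 = 3, and each function symbol of arity r contributes N_{k-1}^r new terms at level k: N_k = 3 + N_{k-1} + N_{k-1}^2.
N_0 = 3
N_1 = 3 + 3 + 3^2 = 15
N_2 = 3 + 15 + 15^2 = 243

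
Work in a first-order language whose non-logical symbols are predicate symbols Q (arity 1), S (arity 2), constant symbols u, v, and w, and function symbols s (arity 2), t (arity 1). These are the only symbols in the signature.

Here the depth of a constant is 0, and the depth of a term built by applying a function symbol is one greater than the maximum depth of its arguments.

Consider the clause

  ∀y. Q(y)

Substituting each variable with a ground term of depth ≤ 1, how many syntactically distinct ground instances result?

15

Ground terms of depth ≤ 1:
  If N_k denotes the number of depth-≤k ground terms, the 3 constants give N_0 = 3, and each function symbol of arity r contributes N_{k-1}^r new terms at level k: N_k = 3 + N_{k-1}^2 + N_{k-1}.
  N_0 = 3
  N_1 = 3 + 3^2 + 3 = 15
So there are 15 ground terms available for substitution.
The variable y ranges independently over the available ground terms, and distinct assignments produce distinct instances.
Number of ground instances = 15.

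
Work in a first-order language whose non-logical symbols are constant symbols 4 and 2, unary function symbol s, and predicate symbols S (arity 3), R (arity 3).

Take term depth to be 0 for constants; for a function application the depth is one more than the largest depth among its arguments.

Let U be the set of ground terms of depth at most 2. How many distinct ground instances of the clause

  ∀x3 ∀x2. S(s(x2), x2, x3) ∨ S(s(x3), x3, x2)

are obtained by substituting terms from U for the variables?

36

Ground terms of depth ≤ 2:
  Count level by level. With function symbols s/1, the terms of depth ≤ k are the 2 constants together with each function applied to depth-≤(k−1) tuples, so N_k = 2 + N_{k-1}.
  N_0 = 2
  N_1 = 2 + 2 = 4
  N_2 = 2 + 4 = 6
  Explicitly: 4, 2, s(4), s(2), s(s(4)), s(s(2)).
So there are 6 ground terms available for substitution.
There are 2 variables to instantiate (x3, x2), each occurring in at least one literal, so different choices give different ground instances.
Number of ground instances = 6^2 = 36.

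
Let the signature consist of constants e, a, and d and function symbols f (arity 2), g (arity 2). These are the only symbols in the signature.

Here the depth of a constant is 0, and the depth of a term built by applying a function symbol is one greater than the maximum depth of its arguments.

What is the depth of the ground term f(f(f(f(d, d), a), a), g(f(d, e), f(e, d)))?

4

depth(f(d, d)) = 1 + max(0, 0) = 1
depth(f(f(d, d), a)) = 1 + max(1, 0) = 2
depth(f(f(f(d, d), a), a)) = 1 + max(2, 0) = 3
depth(f(d, e)) = 1 + max(0, 0) = 1
depth(f(e, d)) = 1 + max(0, 0) = 1
depth(g(f(d, e), f(e, d))) = 1 + max(1, 1) = 2
depth(f(f(f(f(d, d), a), a), g(f(d, e), f(e, d)))) = 1 + max(3, 2) = 4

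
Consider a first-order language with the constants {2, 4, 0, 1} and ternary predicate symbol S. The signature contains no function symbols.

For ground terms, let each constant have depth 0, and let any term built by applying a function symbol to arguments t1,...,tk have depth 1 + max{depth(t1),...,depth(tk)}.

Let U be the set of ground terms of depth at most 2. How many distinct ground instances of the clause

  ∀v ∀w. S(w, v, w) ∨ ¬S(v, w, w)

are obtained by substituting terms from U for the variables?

16

Ground terms of depth ≤ 2:
  With no function symbols every ground term is a constant, so there are exactly 4 ground terms at every depth bound.
  N_0 = 4
  N_1 = 4
  N_2 = 4
  Explicitly: 2, 4, 0, 1.
So there are 4 ground terms available for substitution.
The body mentions every one of the 2 quantified variables; since ground terms form a free algebra, no two substitutions collapse to the same formula.
Number of ground instances = 4^2 = 16.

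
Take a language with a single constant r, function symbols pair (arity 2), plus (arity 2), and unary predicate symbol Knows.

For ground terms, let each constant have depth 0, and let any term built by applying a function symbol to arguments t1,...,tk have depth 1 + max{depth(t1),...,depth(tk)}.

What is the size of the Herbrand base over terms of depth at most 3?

723

First count ground terms of depth ≤ 3.
Write N_k for the number of ground terms of depth ≤ k. A term of depth ≤ k is either a constant or a function symbol applied to arguments of depth ≤ k−1, so N_k = 1 + N_{k-1}^2 + N_{k-1}^2.
N_0 = 1
N_1 = 1 + 1^2 + 1^2 = 3
N_2 = 1 + 3^2 + 3^2 = 19
N_3 = 1 + 19^2 + 19^2 = 723
So |H| = 723.
A ground atom is a predicate applied to a tuple of terms from H, so the count is the sum over predicates of |H|^arity:
  Knows: 723
Total ground atoms: 723.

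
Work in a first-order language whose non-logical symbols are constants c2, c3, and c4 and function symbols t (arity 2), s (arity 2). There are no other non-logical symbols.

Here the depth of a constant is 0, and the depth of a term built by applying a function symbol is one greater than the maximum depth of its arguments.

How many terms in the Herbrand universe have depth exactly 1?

Let N_k = |{terms of depth ≤ k}|. Then N_0 = 3 and N_k = 3 + N_{k-1}^2 + N_{k-1}^2 for k ≥ 1 (one summand per function symbol, arity giving the exponent).
N_0 = 3
N_1 = 3 + 3^2 + 3^2 = 21
Terms of depth exactly 1: N_1 − N_0 = 21 − 3 = 18.

18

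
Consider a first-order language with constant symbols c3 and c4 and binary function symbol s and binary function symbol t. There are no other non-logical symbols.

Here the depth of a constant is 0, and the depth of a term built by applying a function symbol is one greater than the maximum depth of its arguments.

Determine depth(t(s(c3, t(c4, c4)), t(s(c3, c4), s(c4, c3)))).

depth(t(c4, c4)) = 1 + max(0, 0) = 1
depth(s(c3, t(c4, c4))) = 1 + max(0, 1) = 2
depth(s(c3, c4)) = 1 + max(0, 0) = 1
depth(s(c4, c3)) = 1 + max(0, 0) = 1
depth(t(s(c3, c4), s(c4, c3))) = 1 + max(1, 1) = 2
depth(t(s(c3, t(c4, c4)), t(s(c3, c4), s(c4, c3)))) = 1 + max(2, 2) = 3

3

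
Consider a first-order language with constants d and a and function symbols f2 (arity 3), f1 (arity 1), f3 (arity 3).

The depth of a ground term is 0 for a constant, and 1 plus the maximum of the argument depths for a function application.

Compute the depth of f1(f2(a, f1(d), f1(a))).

3

depth(f1(d)) = 1 + depth(d) = 1 + 0 = 1
depth(f1(a)) = 1 + depth(a) = 1 + 0 = 1
depth(f2(a, f1(d), f1(a))) = 1 + max(0, 1, 1) = 2
depth(f1(f2(a, f1(d), f1(a)))) = 1 + depth(f2(a, f1(d), f1(a))) = 1 + 2 = 3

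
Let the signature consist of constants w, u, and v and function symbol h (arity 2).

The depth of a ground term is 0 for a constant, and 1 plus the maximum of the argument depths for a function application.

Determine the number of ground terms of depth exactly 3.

21465

Count level by level. With function symbols h/2, the terms of depth ≤ k are the 3 constants together with each function applied to depth-≤(k−1) tuples, so N_k = 3 + N_{k-1}^2.
N_0 = 3
N_1 = 3 + 3^2 = 12
N_2 = 3 + 12^2 = 147
N_3 = 3 + 147^2 = 21612
Terms of depth exactly 3: N_3 − N_2 = 21612 − 147 = 21465.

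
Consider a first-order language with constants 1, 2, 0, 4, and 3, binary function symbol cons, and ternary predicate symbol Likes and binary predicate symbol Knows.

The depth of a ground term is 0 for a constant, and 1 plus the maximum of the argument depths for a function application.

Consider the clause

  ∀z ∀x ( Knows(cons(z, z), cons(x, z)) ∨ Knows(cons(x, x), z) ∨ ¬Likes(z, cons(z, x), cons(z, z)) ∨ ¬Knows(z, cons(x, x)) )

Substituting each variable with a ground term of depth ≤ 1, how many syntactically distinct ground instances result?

900

Ground terms of depth ≤ 1:
  Let N_k = |{terms of depth ≤ k}|. Then N_0 = 5 and N_k = 5 + N_{k-1}^2 for k ≥ 1 (one summand per function symbol, arity giving the exponent).
  N_0 = 5
  N_1 = 5 + 5^2 = 30
So there are 30 ground terms available for substitution.
The clause has 2 distinct variables (z, x), each appearing in the body. In the free term algebra distinct substitutions yield syntactically distinct ground instances.
Number of ground instances = 30^2 = 900.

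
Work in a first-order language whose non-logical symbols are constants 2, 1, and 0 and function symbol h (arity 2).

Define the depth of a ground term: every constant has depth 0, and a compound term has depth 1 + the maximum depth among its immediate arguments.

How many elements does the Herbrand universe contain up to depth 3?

21612

Let N_k count ground terms of depth at most k. Each non-constant term of depth ≤ k is some function symbol applied to depth-≤(k−1) arguments, giving N_k = 3 + N_{k-1}^2.
N_0 = 3
N_1 = 3 + 3^2 = 12
N_2 = 3 + 12^2 = 147
N_3 = 3 + 147^2 = 21612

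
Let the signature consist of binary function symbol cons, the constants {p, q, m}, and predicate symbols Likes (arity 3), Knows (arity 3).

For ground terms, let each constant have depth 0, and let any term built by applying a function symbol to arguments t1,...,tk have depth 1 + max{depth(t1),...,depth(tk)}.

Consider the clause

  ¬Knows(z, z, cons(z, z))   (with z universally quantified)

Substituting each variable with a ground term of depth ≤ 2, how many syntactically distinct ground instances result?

Ground terms of depth ≤ 2:
  If N_k denotes the number of depth-≤k ground terms, the 3 constants give N_0 = 3, and each function symbol of arity r contributes N_{k-1}^r new terms at level k: N_k = 3 + N_{k-1}^2.
  N_0 = 3
  N_1 = 3 + 3^2 = 12
  N_2 = 3 + 12^2 = 147
So there are 147 ground terms available for substitution.
There is 1 variable to instantiate (z),  occurring in at least one literal, so different choices give different ground instances.
Number of ground instances = 147.

147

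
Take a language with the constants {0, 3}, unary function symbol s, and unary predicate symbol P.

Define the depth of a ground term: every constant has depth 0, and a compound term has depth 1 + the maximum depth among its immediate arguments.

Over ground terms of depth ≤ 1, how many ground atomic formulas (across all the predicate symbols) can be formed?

First count ground terms of depth ≤ 1.
Let N_k count ground terms of depth at most k. Each non-constant term of depth ≤ k is some function symbol applied to depth-≤(k−1) arguments, giving N_k = 2 + N_{k-1}.
N_0 = 2
N_1 = 2 + 2 = 4
So |H| = 4.
For each predicate symbol, the number of ground atoms is |H| raised to its arity; summing:
  P: 4
Total ground atoms: 4.

4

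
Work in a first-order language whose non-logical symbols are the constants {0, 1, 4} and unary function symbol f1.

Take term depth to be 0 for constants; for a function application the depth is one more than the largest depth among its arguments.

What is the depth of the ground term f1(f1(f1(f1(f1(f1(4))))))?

6

depth(f1(4)) = 1 + depth(4) = 1 + 0 = 1
depth(f1(f1(4))) = 1 + depth(f1(4)) = 1 + 1 = 2
depth(f1(f1(f1(4)))) = 1 + depth(f1(f1(4))) = 1 + 2 = 3
depth(f1(f1(f1(f1(4))))) = 1 + depth(f1(f1(f1(4)))) = 1 + 3 = 4
depth(f1(f1(f1(f1(f1(4)))))) = 1 + depth(f1(f1(f1(f1(4))))) = 1 + 4 = 5
depth(f1(f1(f1(f1(f1(f1(4))))))) = 1 + depth(f1(f1(f1(f1(f1(4)))))) = 1 + 5 = 6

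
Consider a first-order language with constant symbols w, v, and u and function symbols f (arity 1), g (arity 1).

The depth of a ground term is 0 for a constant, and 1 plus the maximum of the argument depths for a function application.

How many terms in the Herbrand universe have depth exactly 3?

24

Count level by level. With function symbols f/1, g/1, the terms of depth ≤ k are the 3 constants together with each function applied to depth-≤(k−1) tuples, so N_k = 3 + N_{k-1} + N_{k-1}.
N_0 = 3
N_1 = 3 + 3 + 3 = 9
N_2 = 3 + 9 + 9 = 21
N_3 = 3 + 21 + 21 = 45
Terms of depth exactly 3: N_3 − N_2 = 45 − 21 = 24.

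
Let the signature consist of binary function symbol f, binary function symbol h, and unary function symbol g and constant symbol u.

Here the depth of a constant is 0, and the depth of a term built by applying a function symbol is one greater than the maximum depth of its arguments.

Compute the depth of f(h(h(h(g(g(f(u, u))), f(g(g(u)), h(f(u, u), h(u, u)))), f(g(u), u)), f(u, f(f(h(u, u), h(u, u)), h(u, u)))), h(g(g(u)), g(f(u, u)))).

7

depth(f(u, u)) = 1 + max(0, 0) = 1
depth(g(f(u, u))) = 1 + depth(f(u, u)) = 1 + 1 = 2
depth(g(g(f(u, u)))) = 1 + depth(g(f(u, u))) = 1 + 2 = 3
depth(g(u)) = 1 + depth(u) = 1 + 0 = 1
depth(g(g(u))) = 1 + depth(g(u)) = 1 + 1 = 2
depth(h(u, u)) = 1 + max(0, 0) = 1
depth(h(f(u, u), h(u, u))) = 1 + max(1, 1) = 2
depth(f(g(g(u)), h(f(u, u), h(u, u)))) = 1 + max(2, 2) = 3
depth(h(g(g(f(u, u))), f(g(g(u)), h(f(u, u), h(u, u))))) = 1 + max(3, 3) = 4
depth(f(g(u), u)) = 1 + max(1, 0) = 2
depth(h(h(g(g(f(u, u))), f(g(g(u)), h(f(u, u), h(u, u)))), f(g(u), u))) = 1 + max(4, 2) = 5
depth(f(h(u, u), h(u, u))) = 1 + max(1, 1) = 2
depth(f(f(h(u, u), h(u, u)), h(u, u))) = 1 + max(2, 1) = 3
depth(f(u, f(f(h(u, u), h(u, u)), h(u, u)))) = 1 + max(0, 3) = 4
depth(h(h(h(g(g(f(u, u))), f(g(g(u)), h(f(u, u), h(u, u)))), f(g(u), u)), f(u, f(f(h(u, u), h(u, u)), h(u, u))))) = 1 + max(5, 4) = 6
depth(h(g(g(u)), g(f(u, u)))) = 1 + max(2, 2) = 3
depth(f(h(h(h(g(g(f(u, u))), f(g(g(u)), h(f(u, u), h(u, u)))), f(g(u), u)), f(u, f(f(h(u, u), h(u, u)), h(u, u)))), h(g(g(u)), g(f(u, u))))) = 1 + max(6, 3) = 7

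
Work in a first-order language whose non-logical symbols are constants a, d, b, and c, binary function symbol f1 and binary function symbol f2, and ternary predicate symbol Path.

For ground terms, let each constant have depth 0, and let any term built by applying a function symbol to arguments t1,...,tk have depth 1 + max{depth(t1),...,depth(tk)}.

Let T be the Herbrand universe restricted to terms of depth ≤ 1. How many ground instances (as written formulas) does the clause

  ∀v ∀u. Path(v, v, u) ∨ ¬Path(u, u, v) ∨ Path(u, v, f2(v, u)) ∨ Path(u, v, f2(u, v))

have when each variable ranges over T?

1296

Ground terms of depth ≤ 1:
  Let N_k count ground terms of depth at most k. Each non-constant term of depth ≤ k is some function symbol applied to depth-≤(k−1) arguments, giving N_k = 4 + N_{k-1}^2 + N_{k-1}^2.
  N_0 = 4
  N_1 = 4 + 4^2 + 4^2 = 36
So there are 36 ground terms available for substitution.
The clause has 2 distinct variables (v, u), each appearing in the body. In the free term algebra distinct substitutions yield syntactically distinct ground instances.
Number of ground instances = 36^2 = 1296.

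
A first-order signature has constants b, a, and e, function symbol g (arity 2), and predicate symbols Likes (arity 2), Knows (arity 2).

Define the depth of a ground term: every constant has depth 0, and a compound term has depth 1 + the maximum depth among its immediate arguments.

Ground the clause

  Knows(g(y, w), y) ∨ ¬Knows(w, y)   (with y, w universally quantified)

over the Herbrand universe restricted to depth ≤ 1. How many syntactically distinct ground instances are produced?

144

Ground terms of depth ≤ 1:
  Write N_k for the number of ground terms of depth ≤ k. A term of depth ≤ k is either a constant or a function symbol applied to arguments of depth ≤ k−1, so N_k = 3 + N_{k-1}^2.
  N_0 = 3
  N_1 = 3 + 3^2 = 12
So there are 12 ground terms available for substitution.
Each of y, w ranges independently over the available ground terms, and distinct assignments produce distinct instances.
Number of ground instances = 12^2 = 144.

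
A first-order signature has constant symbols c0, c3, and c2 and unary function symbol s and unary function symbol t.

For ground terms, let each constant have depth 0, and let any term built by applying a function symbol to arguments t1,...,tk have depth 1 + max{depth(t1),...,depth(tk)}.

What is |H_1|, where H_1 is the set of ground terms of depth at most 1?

9

Count level by level. With function symbols s/1, t/1, the terms of depth ≤ k are the 3 constants together with each function applied to depth-≤(k−1) tuples, so N_k = 3 + N_{k-1} + N_{k-1}.
N_0 = 3
N_1 = 3 + 3 + 3 = 9
Explicitly: c0, c3, c2, s(c0), s(c3), s(c2), t(c0), t(c3), t(c2).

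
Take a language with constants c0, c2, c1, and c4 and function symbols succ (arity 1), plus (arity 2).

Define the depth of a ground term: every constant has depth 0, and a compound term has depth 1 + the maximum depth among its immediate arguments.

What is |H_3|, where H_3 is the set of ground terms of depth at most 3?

Write N_k for the number of ground terms of depth ≤ k. A term of depth ≤ k is either a constant or a function symbol applied to arguments of depth ≤ k−1, so N_k = 4 + N_{k-1} + N_{k-1}^2.
N_0 = 4
N_1 = 4 + 4 + 4^2 = 24
N_2 = 4 + 24 + 24^2 = 604
N_3 = 4 + 604 + 604^2 = 365424

365424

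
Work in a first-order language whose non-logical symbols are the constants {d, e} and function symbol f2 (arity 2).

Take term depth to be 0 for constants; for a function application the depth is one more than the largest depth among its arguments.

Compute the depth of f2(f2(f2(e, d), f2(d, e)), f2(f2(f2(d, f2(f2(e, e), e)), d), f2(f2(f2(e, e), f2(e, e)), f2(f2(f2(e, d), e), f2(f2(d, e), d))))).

6

depth(f2(e, d)) = 1 + max(0, 0) = 1
depth(f2(d, e)) = 1 + max(0, 0) = 1
depth(f2(f2(e, d), f2(d, e))) = 1 + max(1, 1) = 2
depth(f2(e, e)) = 1 + max(0, 0) = 1
depth(f2(f2(e, e), e)) = 1 + max(1, 0) = 2
depth(f2(d, f2(f2(e, e), e))) = 1 + max(0, 2) = 3
depth(f2(f2(d, f2(f2(e, e), e)), d)) = 1 + max(3, 0) = 4
depth(f2(f2(e, e), f2(e, e))) = 1 + max(1, 1) = 2
depth(f2(f2(e, d), e)) = 1 + max(1, 0) = 2
depth(f2(f2(d, e), d)) = 1 + max(1, 0) = 2
depth(f2(f2(f2(e, d), e), f2(f2(d, e), d))) = 1 + max(2, 2) = 3
depth(f2(f2(f2(e, e), f2(e, e)), f2(f2(f2(e, d), e), f2(f2(d, e), d)))) = 1 + max(2, 3) = 4
depth(f2(f2(f2(d, f2(f2(e, e), e)), d), f2(f2(f2(e, e), f2(e, e)), f2(f2(f2(e, d), e), f2(f2(d, e), d))))) = 1 + max(4, 4) = 5
depth(f2(f2(f2(e, d), f2(d, e)), f2(f2(f2(d, f2(f2(e, e), e)), d), f2(f2(f2(e, e), f2(e, e)), f2(f2(f2(e, d), e), f2(f2(d, e), d)))))) = 1 + max(2, 5) = 6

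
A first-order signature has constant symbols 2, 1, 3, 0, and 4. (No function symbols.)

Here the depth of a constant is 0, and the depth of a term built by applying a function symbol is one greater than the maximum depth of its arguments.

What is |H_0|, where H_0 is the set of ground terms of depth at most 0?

With no function symbols every ground term is a constant, so there are exactly 5 ground terms at every depth bound.
N_0 = 5
Explicitly: 2, 1, 3, 0, 4.

5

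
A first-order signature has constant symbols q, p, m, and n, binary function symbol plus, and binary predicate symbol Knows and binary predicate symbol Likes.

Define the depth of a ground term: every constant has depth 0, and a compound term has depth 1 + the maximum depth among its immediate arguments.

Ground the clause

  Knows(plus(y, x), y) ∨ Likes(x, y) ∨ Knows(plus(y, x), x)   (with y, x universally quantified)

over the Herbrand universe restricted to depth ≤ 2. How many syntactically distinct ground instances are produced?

Ground terms of depth ≤ 2:
  Count level by level. With function symbols plus/2, the terms of depth ≤ k are the 4 constants together with each function applied to depth-≤(k−1) tuples, so N_k = 4 + N_{k-1}^2.
  N_0 = 4
  N_1 = 4 + 4^2 = 20
  N_2 = 4 + 20^2 = 404
So there are 404 ground terms available for substitution.
The body mentions every one of the 2 quantified variables; since ground terms form a free algebra, no two substitutions collapse to the same formula.
Number of ground instances = 404^2 = 163216.

163216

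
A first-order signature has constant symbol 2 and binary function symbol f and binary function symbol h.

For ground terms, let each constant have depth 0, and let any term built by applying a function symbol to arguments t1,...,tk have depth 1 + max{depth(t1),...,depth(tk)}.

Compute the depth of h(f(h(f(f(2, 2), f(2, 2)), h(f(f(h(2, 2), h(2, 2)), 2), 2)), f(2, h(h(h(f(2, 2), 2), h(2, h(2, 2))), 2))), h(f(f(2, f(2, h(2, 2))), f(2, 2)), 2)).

depth(f(2, 2)) = 1 + max(0, 0) = 1
depth(f(f(2, 2), f(2, 2))) = 1 + max(1, 1) = 2
depth(h(2, 2)) = 1 + max(0, 0) = 1
depth(f(h(2, 2), h(2, 2))) = 1 + max(1, 1) = 2
depth(f(f(h(2, 2), h(2, 2)), 2)) = 1 + max(2, 0) = 3
depth(h(f(f(h(2, 2), h(2, 2)), 2), 2)) = 1 + max(3, 0) = 4
depth(h(f(f(2, 2), f(2, 2)), h(f(f(h(2, 2), h(2, 2)), 2), 2))) = 1 + max(2, 4) = 5
depth(h(f(2, 2), 2)) = 1 + max(1, 0) = 2
depth(h(2, h(2, 2))) = 1 + max(0, 1) = 2
depth(h(h(f(2, 2), 2), h(2, h(2, 2)))) = 1 + max(2, 2) = 3
depth(h(h(h(f(2, 2), 2), h(2, h(2, 2))), 2)) = 1 + max(3, 0) = 4
depth(f(2, h(h(h(f(2, 2), 2), h(2, h(2, 2))), 2))) = 1 + max(0, 4) = 5
depth(f(h(f(f(2, 2), f(2, 2)), h(f(f(h(2, 2), h(2, 2)), 2), 2)), f(2, h(h(h(f(2, 2), 2), h(2, h(2, 2))), 2)))) = 1 + max(5, 5) = 6
depth(f(2, h(2, 2))) = 1 + max(0, 1) = 2
depth(f(2, f(2, h(2, 2)))) = 1 + max(0, 2) = 3
depth(f(f(2, f(2, h(2, 2))), f(2, 2))) = 1 + max(3, 1) = 4
depth(h(f(f(2, f(2, h(2, 2))), f(2, 2)), 2)) = 1 + max(4, 0) = 5
depth(h(f(h(f(f(2, 2), f(2, 2)), h(f(f(h(2, 2), h(2, 2)), 2), 2)), f(2, h(h(h(f(2, 2), 2), h(2, h(2, 2))), 2))), h(f(f(2, f(2, h(2, 2))), f(2, 2)), 2))) = 1 + max(6, 5) = 7

7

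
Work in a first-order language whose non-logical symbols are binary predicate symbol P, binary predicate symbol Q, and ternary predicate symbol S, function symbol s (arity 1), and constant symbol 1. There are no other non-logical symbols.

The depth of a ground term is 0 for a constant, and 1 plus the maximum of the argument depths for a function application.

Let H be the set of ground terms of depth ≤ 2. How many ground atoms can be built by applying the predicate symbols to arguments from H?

First count ground terms of depth ≤ 2.
Let N_k = |{terms of depth ≤ k}|. Then N_0 = 1 and N_k = 1 + N_{k-1} for k ≥ 1 (one summand per function symbol, arity giving the exponent).
N_0 = 1
N_1 = 1 + 1 = 2
N_2 = 1 + 2 = 3
Explicitly: 1, s(1), s(s(1)).
So |H| = 3.
A ground atom is a predicate applied to a tuple of terms from H, so the count is the sum over predicates of |H|^arity:
  P: 3^2 = 9;  Q: 3^2 = 9;  S: 3^3 = 27
Total ground atoms: 9 + 9 + 27 = 45.

45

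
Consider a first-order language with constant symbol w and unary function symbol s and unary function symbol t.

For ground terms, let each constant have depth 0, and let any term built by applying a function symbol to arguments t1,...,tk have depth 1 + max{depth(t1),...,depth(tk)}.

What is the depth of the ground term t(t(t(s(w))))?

depth(s(w)) = 1 + depth(w) = 1 + 0 = 1
depth(t(s(w))) = 1 + depth(s(w)) = 1 + 1 = 2
depth(t(t(s(w)))) = 1 + depth(t(s(w))) = 1 + 2 = 3
depth(t(t(t(s(w))))) = 1 + depth(t(t(s(w)))) = 1 + 3 = 4

4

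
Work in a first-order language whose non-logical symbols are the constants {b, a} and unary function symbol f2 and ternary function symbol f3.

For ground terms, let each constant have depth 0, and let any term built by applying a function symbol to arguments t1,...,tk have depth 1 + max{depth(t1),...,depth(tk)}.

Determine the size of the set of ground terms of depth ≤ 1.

12

Let N_k count ground terms of depth at most k. Each non-constant term of depth ≤ k is some function symbol applied to depth-≤(k−1) arguments, giving N_k = 2 + N_{k-1} + N_{k-1}^3.
N_0 = 2
N_1 = 2 + 2 + 2^3 = 12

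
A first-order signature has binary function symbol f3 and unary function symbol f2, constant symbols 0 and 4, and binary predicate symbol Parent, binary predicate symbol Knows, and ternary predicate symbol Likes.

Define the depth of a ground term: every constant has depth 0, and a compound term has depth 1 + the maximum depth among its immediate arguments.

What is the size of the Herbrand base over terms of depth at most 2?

416176

First count ground terms of depth ≤ 2.
Write N_k for the number of ground terms of depth ≤ k. A term of depth ≤ k is either a constant or a function symbol applied to arguments of depth ≤ k−1, so N_k = 2 + N_{k-1}^2 + N_{k-1}.
N_0 = 2
N_1 = 2 + 2^2 + 2 = 8
N_2 = 2 + 8^2 + 8 = 74
So |H| = 74.
For each predicate symbol, the number of ground atoms is |H| raised to its arity; summing:
  Parent: 74^2 = 5476;  Knows: 74^2 = 5476;  Likes: 74^3 = 405224
Total ground atoms: 5476 + 5476 + 405224 = 416176.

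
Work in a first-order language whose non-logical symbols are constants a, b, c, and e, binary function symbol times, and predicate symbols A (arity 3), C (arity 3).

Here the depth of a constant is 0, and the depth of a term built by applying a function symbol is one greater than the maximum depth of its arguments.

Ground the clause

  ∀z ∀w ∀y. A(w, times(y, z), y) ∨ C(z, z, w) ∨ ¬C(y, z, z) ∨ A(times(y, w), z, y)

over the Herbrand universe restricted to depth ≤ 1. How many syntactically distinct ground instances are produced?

8000

Ground terms of depth ≤ 1:
  Let N_k = |{terms of depth ≤ k}|. Then N_0 = 4 and N_k = 4 + N_{k-1}^2 for k ≥ 1 (one summand per function symbol, arity giving the exponent).
  N_0 = 4
  N_1 = 4 + 4^2 = 20
So there are 20 ground terms available for substitution.
There are 3 variables to instantiate (z, w, y), each occurring in at least one literal, so different choices give different ground instances.
Number of ground instances = 20^3 = 8000.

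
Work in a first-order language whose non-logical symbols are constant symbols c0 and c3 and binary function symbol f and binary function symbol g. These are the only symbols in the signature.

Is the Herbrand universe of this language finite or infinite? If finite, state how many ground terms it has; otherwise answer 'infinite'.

The signature has at least one function symbol (f, arity 2) and at least one constant (c0).
Iterating f gives infinitely many distinct ground terms: c0, f(c0, c0), f(f(c0, c0), f(c0, c0)), ...
So the Herbrand universe is infinite.

infinite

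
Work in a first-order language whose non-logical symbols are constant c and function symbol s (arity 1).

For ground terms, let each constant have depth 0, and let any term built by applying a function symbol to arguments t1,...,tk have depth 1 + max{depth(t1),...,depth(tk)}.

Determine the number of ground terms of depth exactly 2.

If N_k denotes the number of depth-≤k ground terms, the 1 constant gives N_0 = 1, and each function symbol of arity r contributes N_{k-1}^r new terms at level k: N_k = 1 + N_{k-1}.
N_0 = 1
N_1 = 1 + 1 = 2
N_2 = 1 + 2 = 3
Terms of depth exactly 2: N_2 − N_1 = 3 − 2 = 1.

1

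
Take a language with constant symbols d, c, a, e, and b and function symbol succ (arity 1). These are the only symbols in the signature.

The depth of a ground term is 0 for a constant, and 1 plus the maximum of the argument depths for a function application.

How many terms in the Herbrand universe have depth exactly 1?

Write N_k for the number of ground terms of depth ≤ k. A term of depth ≤ k is either a constant or a function symbol applied to arguments of depth ≤ k−1, so N_k = 5 + N_{k-1}.
N_0 = 5
N_1 = 5 + 5 = 10
Terms of depth exactly 1: N_1 − N_0 = 10 − 5 = 5.

5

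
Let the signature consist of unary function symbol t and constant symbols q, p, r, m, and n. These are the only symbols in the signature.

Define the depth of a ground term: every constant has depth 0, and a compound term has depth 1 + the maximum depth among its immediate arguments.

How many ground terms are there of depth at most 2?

If N_k denotes the number of depth-≤k ground terms, the 5 constants give N_0 = 5, and each function symbol of arity r contributes N_{k-1}^r new terms at level k: N_k = 5 + N_{k-1}.
N_0 = 5
N_1 = 5 + 5 = 10
N_2 = 5 + 10 = 15

15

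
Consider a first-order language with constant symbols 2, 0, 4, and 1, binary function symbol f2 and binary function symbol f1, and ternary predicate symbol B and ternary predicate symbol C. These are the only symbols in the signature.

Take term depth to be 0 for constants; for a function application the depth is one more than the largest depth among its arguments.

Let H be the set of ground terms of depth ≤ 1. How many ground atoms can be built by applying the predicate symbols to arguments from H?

First count ground terms of depth ≤ 1.
Let N_k = |{terms of depth ≤ k}|. Then N_0 = 4 and N_k = 4 + N_{k-1}^2 + N_{k-1}^2 for k ≥ 1 (one summand per function symbol, arity giving the exponent).
N_0 = 4
N_1 = 4 + 4^2 + 4^2 = 36
So |H| = 36.
A ground atom is a predicate applied to a tuple of terms from H, so the count is the sum over predicates of |H|^arity:
  B: 36^3 = 46656;  C: 36^3 = 46656
Total ground atoms: 46656 + 46656 = 93312.

93312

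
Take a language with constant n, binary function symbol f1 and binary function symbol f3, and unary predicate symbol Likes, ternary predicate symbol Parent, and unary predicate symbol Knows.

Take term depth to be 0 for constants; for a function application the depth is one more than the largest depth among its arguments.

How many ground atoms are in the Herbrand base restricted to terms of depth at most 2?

6897

First count ground terms of depth ≤ 2.
If N_k denotes the number of depth-≤k ground terms, the 1 constant gives N_0 = 1, and each function symbol of arity r contributes N_{k-1}^r new terms at level k: N_k = 1 + N_{k-1}^2 + N_{k-1}^2.
N_0 = 1
N_1 = 1 + 1^2 + 1^2 = 3
N_2 = 1 + 3^2 + 3^2 = 19
So |H| = 19.
Each predicate of arity r yields |H|^r ground atoms (one per choice of an r-tuple from H):
  Likes: 19;  Parent: 19^3 = 6859;  Knows: 19
Total ground atoms: 19 + 6859 + 19 = 6897.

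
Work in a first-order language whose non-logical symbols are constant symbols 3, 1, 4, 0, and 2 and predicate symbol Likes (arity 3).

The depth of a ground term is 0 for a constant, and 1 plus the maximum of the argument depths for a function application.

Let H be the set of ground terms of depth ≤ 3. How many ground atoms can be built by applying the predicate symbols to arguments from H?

First count ground terms of depth ≤ 3.
With no function symbols every ground term is a constant, so there are exactly 5 ground terms at every depth bound.
N_0 = 5
N_1 = 5
N_2 = 5
N_3 = 5
So |H| = 5.
For each predicate symbol, the number of ground atoms is |H| raised to its arity; summing:
  Likes: 5^3 = 125
Total ground atoms: 125.

125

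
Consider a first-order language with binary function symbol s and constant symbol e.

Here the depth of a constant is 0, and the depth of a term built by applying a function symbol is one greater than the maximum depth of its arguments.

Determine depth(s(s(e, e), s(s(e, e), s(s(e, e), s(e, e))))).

depth(s(e, e)) = 1 + max(0, 0) = 1
depth(s(s(e, e), s(e, e))) = 1 + max(1, 1) = 2
depth(s(s(e, e), s(s(e, e), s(e, e)))) = 1 + max(1, 2) = 3
depth(s(s(e, e), s(s(e, e), s(s(e, e), s(e, e))))) = 1 + max(1, 3) = 4

4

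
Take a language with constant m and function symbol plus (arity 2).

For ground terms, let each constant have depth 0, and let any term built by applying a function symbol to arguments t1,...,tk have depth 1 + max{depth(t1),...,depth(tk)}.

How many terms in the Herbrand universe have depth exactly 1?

Let N_k = |{terms of depth ≤ k}|. Then N_0 = 1 and N_k = 1 + N_{k-1}^2 for k ≥ 1 (one summand per function symbol, arity giving the exponent).
N_0 = 1
N_1 = 1 + 1^2 = 2
Terms of depth exactly 1: N_1 − N_0 = 2 − 1 = 1.

1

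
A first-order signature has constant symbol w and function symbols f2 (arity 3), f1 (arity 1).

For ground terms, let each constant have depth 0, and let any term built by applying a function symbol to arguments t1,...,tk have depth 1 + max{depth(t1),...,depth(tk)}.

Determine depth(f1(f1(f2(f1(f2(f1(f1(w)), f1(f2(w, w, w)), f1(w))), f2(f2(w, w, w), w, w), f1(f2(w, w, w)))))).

depth(f1(w)) = 1 + depth(w) = 1 + 0 = 1
depth(f1(f1(w))) = 1 + depth(f1(w)) = 1 + 1 = 2
depth(f2(w, w, w)) = 1 + max(0, 0, 0) = 1
depth(f1(f2(w, w, w))) = 1 + depth(f2(w, w, w)) = 1 + 1 = 2
depth(f2(f1(f1(w)), f1(f2(w, w, w)), f1(w))) = 1 + max(2, 2, 1) = 3
depth(f1(f2(f1(f1(w)), f1(f2(w, w, w)), f1(w)))) = 1 + depth(f2(f1(f1(w)), f1(f2(w, w, w)), f1(w))) = 1 + 3 = 4
depth(f2(f2(w, w, w), w, w)) = 1 + max(1, 0, 0) = 2
depth(f2(f1(f2(f1(f1(w)), f1(f2(w, w, w)), f1(w))), f2(f2(w, w, w), w, w), f1(f2(w, w, w)))) = 1 + max(4, 2, 2) = 5
depth(f1(f2(f1(f2(f1(f1(w)), f1(f2(w, w, w)), f1(w))), f2(f2(w, w, w), w, w), f1(f2(w, w, w))))) = 1 + depth(f2(f1(f2(f1(f1(w)), f1(f2(w, w, w)), f1(w))), f2(f2(w, w, w), w, w), f1(f2(w, w, w)))) = 1 + 5 = 6
depth(f1(f1(f2(f1(f2(f1(f1(w)), f1(f2(w, w, w)), f1(w))), f2(f2(w, w, w), w, w), f1(f2(w, w, w)))))) = 1 + depth(f1(f2(f1(f2(f1(f1(w)), f1(f2(w, w, w)), f1(w))), f2(f2(w, w, w), w, w), f1(f2(w, w, w))))) = 1 + 6 = 7

7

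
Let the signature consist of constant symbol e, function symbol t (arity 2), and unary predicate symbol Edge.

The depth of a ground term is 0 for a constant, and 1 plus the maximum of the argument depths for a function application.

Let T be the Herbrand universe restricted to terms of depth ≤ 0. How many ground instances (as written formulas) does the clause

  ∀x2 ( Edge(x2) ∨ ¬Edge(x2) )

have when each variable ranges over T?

1

Ground terms of depth ≤ 0:
  Let N_k count ground terms of depth at most k. Each non-constant term of depth ≤ k is some function symbol applied to depth-≤(k−1) arguments, giving N_k = 1 + N_{k-1}^2.
  N_0 = 1
  Explicitly: e.
So there is exactly 1 ground term available for substitution.
There is 1 variable to instantiate (x2),  occurring in at least one literal, so different choices give different ground instances.
Number of ground instances = 1.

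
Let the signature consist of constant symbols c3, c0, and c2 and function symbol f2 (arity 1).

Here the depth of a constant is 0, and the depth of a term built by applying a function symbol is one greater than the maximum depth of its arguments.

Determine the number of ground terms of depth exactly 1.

3

Let N_k = |{terms of depth ≤ k}|. Then N_0 = 3 and N_k = 3 + N_{k-1} for k ≥ 1 (one summand per function symbol, arity giving the exponent).
N_0 = 3
N_1 = 3 + 3 = 6
Terms of depth exactly 1: N_1 − N_0 = 6 − 3 = 3.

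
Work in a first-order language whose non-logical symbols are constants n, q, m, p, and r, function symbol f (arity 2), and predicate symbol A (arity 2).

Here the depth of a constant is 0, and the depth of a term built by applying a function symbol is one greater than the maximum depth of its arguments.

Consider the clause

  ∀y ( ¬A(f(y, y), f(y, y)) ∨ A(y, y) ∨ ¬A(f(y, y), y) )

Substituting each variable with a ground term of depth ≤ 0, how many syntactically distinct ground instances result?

5

Ground terms of depth ≤ 0:
  Let N_k count ground terms of depth at most k. Each non-constant term of depth ≤ k is some function symbol applied to depth-≤(k−1) arguments, giving N_k = 5 + N_{k-1}^2.
  N_0 = 5
So there are 5 ground terms available for substitution.
The variable y ranges independently over the available ground terms, and distinct assignments produce distinct instances.
Number of ground instances = 5.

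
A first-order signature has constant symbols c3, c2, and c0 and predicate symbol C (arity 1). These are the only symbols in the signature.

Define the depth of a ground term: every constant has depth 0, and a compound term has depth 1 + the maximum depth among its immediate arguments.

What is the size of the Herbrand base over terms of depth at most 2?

3

First count ground terms of depth ≤ 2.
With no function symbols every ground term is a constant, so there are exactly 3 ground terms at every depth bound.
N_0 = 3
N_1 = 3
N_2 = 3
Explicitly: c3, c2, c0.
So |H| = 3.
Ground atoms are formed by filling each argument slot of a predicate with a term from H, so an r-ary predicate gives |H|^r atoms:
  C: 3
Total ground atoms: 3.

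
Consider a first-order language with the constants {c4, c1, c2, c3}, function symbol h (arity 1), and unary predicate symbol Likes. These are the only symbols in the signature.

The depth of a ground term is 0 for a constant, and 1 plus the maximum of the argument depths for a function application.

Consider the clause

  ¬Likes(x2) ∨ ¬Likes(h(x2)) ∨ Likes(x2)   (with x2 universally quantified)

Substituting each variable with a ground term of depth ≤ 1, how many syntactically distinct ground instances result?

8

Ground terms of depth ≤ 1:
  Count level by level. With function symbols h/1, the terms of depth ≤ k are the 4 constants together with each function applied to depth-≤(k−1) tuples, so N_k = 4 + N_{k-1}.
  N_0 = 4
  N_1 = 4 + 4 = 8
  Explicitly: c4, c1, c2, c3, h(c4), h(c1), h(c2), h(c3).
So there are 8 ground terms available for substitution.
There is 1 variable to instantiate (x2),  occurring in at least one literal, so different choices give different ground instances.
Number of ground instances = 8.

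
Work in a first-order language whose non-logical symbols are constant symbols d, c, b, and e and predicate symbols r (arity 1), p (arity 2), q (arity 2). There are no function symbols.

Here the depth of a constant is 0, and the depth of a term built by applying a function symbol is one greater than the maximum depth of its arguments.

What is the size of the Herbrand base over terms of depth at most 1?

36

First count ground terms of depth ≤ 1.
With no function symbols every ground term is a constant, so there are exactly 4 ground terms at every depth bound.
N_0 = 4
N_1 = 4
Explicitly: d, c, b, e.
So |H| = 4.
A ground atom is a predicate applied to a tuple of terms from H, so the count is the sum over predicates of |H|^arity:
  r: 4;  p: 4^2 = 16;  q: 4^2 = 16
Total ground atoms: 4 + 16 + 16 = 36.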